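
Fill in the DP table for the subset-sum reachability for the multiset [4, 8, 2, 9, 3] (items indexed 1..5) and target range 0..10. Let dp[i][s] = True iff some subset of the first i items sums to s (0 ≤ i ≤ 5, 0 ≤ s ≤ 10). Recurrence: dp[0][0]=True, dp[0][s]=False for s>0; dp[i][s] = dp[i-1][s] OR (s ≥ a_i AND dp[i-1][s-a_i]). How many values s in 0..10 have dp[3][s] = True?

6

i\s   0   1   2   3   4   5   6   7   8   9  10
  0   T   F   F   F   F   F   F   F   F   F   F
  1   T   F   F   F   T   F   F   F   F   F   F
  2   T   F   F   F   T   F   F   F   T   F   F
  3   T   F   T   F   T   F   T   F   T   F   T
  4   T   F   T   F   T   F   T   F   T   T   T
  5   T   F   T   T   T   T   T   T   T   T   T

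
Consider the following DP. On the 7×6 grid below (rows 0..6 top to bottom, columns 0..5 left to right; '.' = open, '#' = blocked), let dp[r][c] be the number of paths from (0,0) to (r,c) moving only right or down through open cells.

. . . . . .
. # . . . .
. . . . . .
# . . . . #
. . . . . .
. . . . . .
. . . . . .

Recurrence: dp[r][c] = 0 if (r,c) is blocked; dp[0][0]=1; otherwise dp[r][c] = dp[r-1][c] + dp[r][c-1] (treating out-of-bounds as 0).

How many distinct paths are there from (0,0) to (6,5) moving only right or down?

129

r\c   0   1   2   3   4   5
  0   1   1   1   1   1   1
  1   1   0   1   2   3   4
  2   1   1   2   4   7  11
  3   0   1   3   7  14   0
  4   0   1   4  11  25  25
  5   0   1   5  16  41  66
  6   0   1   6  22  63 129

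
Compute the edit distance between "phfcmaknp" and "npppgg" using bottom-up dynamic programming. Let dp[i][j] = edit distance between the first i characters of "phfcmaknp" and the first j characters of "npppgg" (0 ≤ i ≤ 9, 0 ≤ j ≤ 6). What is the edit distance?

   ''  n  p  p  p  g  g
''  0  1  2  3  4  5  6
 p  1  1  1  2  3  4  5
 h  2  2  2  2  3  4  5
 f  3  3  3  3  3  4  5
 c  4  4  4  4  4  4  5
 m  5  5  5  5  5  5  5
 a  6  6  6  6  6  6  6
 k  7  7  7  7  7  7  7
 n  8  7  8  8  8  8  8
 p  9  8  7  8  8  9  9

9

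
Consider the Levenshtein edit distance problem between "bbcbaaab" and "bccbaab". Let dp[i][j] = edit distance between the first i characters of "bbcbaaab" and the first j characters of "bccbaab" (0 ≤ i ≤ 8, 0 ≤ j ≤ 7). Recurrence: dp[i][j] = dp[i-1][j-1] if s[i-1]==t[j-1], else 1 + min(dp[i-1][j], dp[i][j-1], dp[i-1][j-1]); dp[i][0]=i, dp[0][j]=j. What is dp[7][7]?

2

   ''  b  c  c  b  a  a  b
''  0  1  2  3  4  5  6  7
 b  1  0  1  2  3  4  5  6
 b  2  1  1  2  2  3  4  5
 c  3  2  1  1  2  3  4  5
 b  4  3  2  2  1  2  3  4
 a  5  4  3  3  2  1  2  3
 a  6  5  4  4  3  2  1  2
 a  7  6  5  5  4  3  2  2
 b  8  7  6  6  5  4  3  2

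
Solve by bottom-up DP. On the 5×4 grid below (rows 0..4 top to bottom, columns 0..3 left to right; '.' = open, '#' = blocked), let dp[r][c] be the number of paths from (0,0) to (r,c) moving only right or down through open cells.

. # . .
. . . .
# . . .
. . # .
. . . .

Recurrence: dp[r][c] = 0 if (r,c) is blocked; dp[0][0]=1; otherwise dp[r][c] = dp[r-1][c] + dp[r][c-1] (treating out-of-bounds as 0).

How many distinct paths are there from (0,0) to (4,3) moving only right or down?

4

r\c   0   1   2   3
  0   1   0   0   0
  1   1   1   1   1
  2   0   1   2   3
  3   0   1   0   3
  4   0   1   1   4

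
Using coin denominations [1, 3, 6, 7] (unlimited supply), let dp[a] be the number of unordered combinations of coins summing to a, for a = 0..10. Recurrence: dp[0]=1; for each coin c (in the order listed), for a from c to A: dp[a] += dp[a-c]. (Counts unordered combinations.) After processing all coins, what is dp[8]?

5

after  coin     0     1     2     3     4     5     6     7     8     9    10
          1     1     1     1     1     1     1     1     1     1     1     1
          3     1     1     1     2     2     2     3     3     3     4     4
          6     1     1     1     2     2     2     4     4     4     6     6
          7     1     1     1     2     2     2     4     5     5     7     8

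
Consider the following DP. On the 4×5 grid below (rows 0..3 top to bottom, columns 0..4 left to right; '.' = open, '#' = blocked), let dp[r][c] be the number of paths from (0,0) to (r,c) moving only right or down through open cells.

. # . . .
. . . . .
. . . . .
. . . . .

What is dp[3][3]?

r\c   0   1   2   3   4
  0   1   0   0   0   0
  1   1   1   1   1   1
  2   1   2   3   4   5
  3   1   3   6  10  15

10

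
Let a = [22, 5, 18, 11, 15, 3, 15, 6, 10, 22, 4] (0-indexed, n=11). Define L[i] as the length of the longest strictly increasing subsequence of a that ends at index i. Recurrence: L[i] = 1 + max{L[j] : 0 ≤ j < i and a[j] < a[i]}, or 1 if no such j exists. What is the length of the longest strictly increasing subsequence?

   i    0    1    2    3    4    5    6    7    8    9   10
a[i]   22    5   18   11   15    3   15    6   10   22    4
L[i]    1    1    2    2    3    1    3    2    3    4    2

4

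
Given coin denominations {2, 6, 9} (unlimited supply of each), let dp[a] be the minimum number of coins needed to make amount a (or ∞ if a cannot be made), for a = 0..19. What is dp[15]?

 a  0  1  2  3  4  5  6  7  8  9 10 11 12 13 14 15 16 17 18 19
dp  0  -  1  -  2  -  1  -  2  1  3  2  2  3  3  2  4  3  2  4
(- denotes ∞ / unreachable)

2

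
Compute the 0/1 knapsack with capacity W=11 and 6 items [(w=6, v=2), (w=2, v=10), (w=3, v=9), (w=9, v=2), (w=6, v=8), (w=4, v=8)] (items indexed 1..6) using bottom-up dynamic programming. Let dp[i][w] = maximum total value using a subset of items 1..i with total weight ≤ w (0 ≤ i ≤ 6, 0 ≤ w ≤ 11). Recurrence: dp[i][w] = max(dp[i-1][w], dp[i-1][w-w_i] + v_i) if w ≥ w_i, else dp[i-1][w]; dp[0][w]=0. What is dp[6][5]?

19

i\w   0   1   2   3   4   5   6   7   8   9  10  11
  0   0   0   0   0   0   0   0   0   0   0   0   0
  1   0   0   0   0   0   0   2   2   2   2   2   2
  2   0   0  10  10  10  10  10  10  12  12  12  12
  3   0   0  10  10  10  19  19  19  19  19  19  21
  4   0   0  10  10  10  19  19  19  19  19  19  21
  5   0   0  10  10  10  19  19  19  19  19  19  27
  6   0   0  10  10  10  19  19  19  19  27  27  27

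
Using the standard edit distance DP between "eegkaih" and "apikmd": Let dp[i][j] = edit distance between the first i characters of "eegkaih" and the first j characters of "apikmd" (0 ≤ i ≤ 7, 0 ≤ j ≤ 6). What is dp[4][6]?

   ''  a  p  i  k  m  d
''  0  1  2  3  4  5  6
 e  1  1  2  3  4  5  6
 e  2  2  2  3  4  5  6
 g  3  3  3  3  4  5  6
 k  4  4  4  4  3  4  5
 a  5  4  5  5  4  4  5
 i  6  5  5  5  5  5  5
 h  7  6  6  6  6  6  6

5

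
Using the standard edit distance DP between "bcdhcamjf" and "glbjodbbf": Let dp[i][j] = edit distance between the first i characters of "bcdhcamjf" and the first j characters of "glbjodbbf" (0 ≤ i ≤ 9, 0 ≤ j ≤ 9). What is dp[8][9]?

   ''  g  l  b  j  o  d  b  b  f
''  0  1  2  3  4  5  6  7  8  9
 b  1  1  2  2  3  4  5  6  7  8
 c  2  2  2  3  3  4  5  6  7  8
 d  3  3  3  3  4  4  4  5  6  7
 h  4  4  4  4  4  5  5  5  6  7
 c  5  5  5  5  5  5  6  6  6  7
 a  6  6  6  6  6  6  6  7  7  7
 m  7  7  7  7  7  7  7  7  8  8
 j  8  8  8  8  7  8  8  8  8  9
 f  9  9  9  9  8  8  9  9  9  8

9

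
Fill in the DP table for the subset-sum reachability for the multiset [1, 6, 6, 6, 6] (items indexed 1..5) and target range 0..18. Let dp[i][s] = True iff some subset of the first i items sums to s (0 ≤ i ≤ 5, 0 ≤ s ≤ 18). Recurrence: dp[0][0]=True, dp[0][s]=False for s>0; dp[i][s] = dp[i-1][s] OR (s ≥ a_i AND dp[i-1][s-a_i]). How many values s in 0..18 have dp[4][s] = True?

i\s   0   1   2   3   4   5   6   7   8   9  10  11  12  13  14  15  16  17  18
  0   T   F   F   F   F   F   F   F   F   F   F   F   F   F   F   F   F   F   F
  1   T   T   F   F   F   F   F   F   F   F   F   F   F   F   F   F   F   F   F
  2   T   T   F   F   F   F   T   T   F   F   F   F   F   F   F   F   F   F   F
  3   T   T   F   F   F   F   T   T   F   F   F   F   T   T   F   F   F   F   F
  4   T   T   F   F   F   F   T   T   F   F   F   F   T   T   F   F   F   F   T
  5   T   T   F   F   F   F   T   T   F   F   F   F   T   T   F   F   F   F   T

7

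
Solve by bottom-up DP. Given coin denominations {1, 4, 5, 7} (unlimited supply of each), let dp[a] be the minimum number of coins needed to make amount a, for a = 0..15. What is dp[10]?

 a  0  1  2  3  4  5  6  7  8  9 10 11 12 13 14 15
dp  0  1  2  3  1  1  2  1  2  2  2  2  2  3  2  3

2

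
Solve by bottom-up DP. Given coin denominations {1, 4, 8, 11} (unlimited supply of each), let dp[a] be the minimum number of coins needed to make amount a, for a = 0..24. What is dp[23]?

3

 a  0  1  2  3  4  5  6  7  8  9 10 11 12 13 14 15 16 17 18 19 20 21 22 23 24
dp  0  1  2  3  1  2  3  4  1  2  3  1  2  3  4  2  2  3  4  2  3  4  2  3  3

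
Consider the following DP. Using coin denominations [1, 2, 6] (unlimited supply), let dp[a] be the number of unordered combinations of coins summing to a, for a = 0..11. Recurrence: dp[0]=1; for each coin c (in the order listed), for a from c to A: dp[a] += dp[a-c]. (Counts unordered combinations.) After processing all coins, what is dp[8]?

7

after  coin     0     1     2     3     4     5     6     7     8     9    10    11
          1     1     1     1     1     1     1     1     1     1     1     1     1
          2     1     1     2     2     3     3     4     4     5     5     6     6
          6     1     1     2     2     3     3     5     5     7     7     9     9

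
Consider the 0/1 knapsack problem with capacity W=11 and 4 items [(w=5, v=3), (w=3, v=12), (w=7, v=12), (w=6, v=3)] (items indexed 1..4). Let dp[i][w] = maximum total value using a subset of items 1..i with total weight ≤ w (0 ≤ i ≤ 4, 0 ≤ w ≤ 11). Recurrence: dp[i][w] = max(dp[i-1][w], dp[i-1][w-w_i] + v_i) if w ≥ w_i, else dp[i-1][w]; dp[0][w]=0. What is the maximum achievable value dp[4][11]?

24

i\w   0   1   2   3   4   5   6   7   8   9  10  11
  0   0   0   0   0   0   0   0   0   0   0   0   0
  1   0   0   0   0   0   3   3   3   3   3   3   3
  2   0   0   0  12  12  12  12  12  15  15  15  15
  3   0   0   0  12  12  12  12  12  15  15  24  24
  4   0   0   0  12  12  12  12  12  15  15  24  24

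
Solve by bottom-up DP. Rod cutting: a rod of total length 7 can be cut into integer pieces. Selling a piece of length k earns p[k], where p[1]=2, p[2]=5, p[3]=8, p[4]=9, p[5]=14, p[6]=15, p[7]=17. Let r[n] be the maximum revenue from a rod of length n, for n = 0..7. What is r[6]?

   n    0    1    2    3    4    5    6    7
r[n]    0    2    5    8   10   14   16   19

16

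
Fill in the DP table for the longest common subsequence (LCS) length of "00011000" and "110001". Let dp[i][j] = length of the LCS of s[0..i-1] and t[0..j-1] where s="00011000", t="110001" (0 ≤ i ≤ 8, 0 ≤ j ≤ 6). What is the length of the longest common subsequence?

   ''  1  1  0  0  0  1
''  0  0  0  0  0  0  0
 0  0  0  0  1  1  1  1
 0  0  0  0  1  2  2  2
 0  0  0  0  1  2  3  3
 1  0  1  1  1  2  3  4
 1  0  1  2  2  2  3  4
 0  0  1  2  3  3  3  4
 0  0  1  2  3  4  4  4
 0  0  1  2  3  4  5  5

5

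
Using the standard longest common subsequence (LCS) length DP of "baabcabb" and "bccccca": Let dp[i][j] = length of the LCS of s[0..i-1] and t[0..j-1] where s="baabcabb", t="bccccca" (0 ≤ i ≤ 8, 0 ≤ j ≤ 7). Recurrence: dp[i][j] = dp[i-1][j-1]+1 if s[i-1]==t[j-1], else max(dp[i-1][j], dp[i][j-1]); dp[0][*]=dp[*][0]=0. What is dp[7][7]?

3

   ''  b  c  c  c  c  c  a
''  0  0  0  0  0  0  0  0
 b  0  1  1  1  1  1  1  1
 a  0  1  1  1  1  1  1  2
 a  0  1  1  1  1  1  1  2
 b  0  1  1  1  1  1  1  2
 c  0  1  2  2  2  2  2  2
 a  0  1  2  2  2  2  2  3
 b  0  1  2  2  2  2  2  3
 b  0  1  2  2  2  2  2  3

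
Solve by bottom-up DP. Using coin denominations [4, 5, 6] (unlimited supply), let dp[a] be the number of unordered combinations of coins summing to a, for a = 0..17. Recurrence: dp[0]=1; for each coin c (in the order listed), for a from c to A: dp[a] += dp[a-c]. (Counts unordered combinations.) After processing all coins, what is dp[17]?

after  coin     0     1     2     3     4     5     6     7     8     9    10    11    12    13    14    15    16    17
          4     1     0     0     0     1     0     0     0     1     0     0     0     1     0     0     0     1     0
          5     1     0     0     0     1     1     0     0     1     1     1     0     1     1     1     1     1     1
          6     1     0     0     0     1     1     1     0     1     1     2     1     2     1     2     2     3     2

2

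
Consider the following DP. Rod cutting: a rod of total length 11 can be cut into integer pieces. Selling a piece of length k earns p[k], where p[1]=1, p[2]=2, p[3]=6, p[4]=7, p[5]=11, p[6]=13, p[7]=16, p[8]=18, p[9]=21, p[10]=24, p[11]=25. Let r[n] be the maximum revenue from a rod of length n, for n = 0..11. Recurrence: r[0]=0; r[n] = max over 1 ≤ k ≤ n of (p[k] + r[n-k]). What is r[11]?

   n    0    1    2    3    4    5    6    7    8    9   10   11
r[n]    0    1    2    6    7   11   13   16   18   21   24   25

25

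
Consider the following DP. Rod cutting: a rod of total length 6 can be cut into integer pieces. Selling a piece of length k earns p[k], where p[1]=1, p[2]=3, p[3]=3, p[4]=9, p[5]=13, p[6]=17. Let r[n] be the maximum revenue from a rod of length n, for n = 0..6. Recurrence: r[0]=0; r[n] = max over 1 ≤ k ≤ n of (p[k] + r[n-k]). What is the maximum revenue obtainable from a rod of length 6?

17

   n    0    1    2    3    4    5    6
r[n]    0    1    3    4    9   13   17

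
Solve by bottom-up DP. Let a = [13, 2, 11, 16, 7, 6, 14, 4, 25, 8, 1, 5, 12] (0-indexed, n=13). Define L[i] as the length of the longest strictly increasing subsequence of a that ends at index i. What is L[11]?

3

   i    0    1    2    3    4    5    6    7    8    9   10   11   12
a[i]   13    2   11   16    7    6   14    4   25    8    1    5   12
L[i]    1    1    2    3    2    2    3    2    4    3    1    3    4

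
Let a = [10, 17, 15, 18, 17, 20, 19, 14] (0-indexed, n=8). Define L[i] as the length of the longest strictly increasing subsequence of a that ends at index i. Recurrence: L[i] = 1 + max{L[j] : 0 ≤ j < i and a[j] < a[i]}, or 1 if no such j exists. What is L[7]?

2

   i    0    1    2    3    4    5    6    7
a[i]   10   17   15   18   17   20   19   14
L[i]    1    2    2    3    3    4    4    2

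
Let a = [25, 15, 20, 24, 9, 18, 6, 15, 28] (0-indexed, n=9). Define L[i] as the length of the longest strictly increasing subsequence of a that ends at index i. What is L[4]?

1

   i    0    1    2    3    4    5    6    7    8
a[i]   25   15   20   24    9   18    6   15   28
L[i]    1    1    2    3    1    2    1    2    4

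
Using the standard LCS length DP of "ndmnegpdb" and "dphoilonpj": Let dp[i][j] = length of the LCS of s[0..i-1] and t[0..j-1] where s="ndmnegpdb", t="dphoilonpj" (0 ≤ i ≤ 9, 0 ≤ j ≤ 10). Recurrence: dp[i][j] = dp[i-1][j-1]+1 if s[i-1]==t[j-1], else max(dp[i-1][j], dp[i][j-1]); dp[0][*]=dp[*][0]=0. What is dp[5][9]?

   ''  d  p  h  o  i  l  o  n  p  j
''  0  0  0  0  0  0  0  0  0  0  0
 n  0  0  0  0  0  0  0  0  1  1  1
 d  0  1  1  1  1  1  1  1  1  1  1
 m  0  1  1  1  1  1  1  1  1  1  1
 n  0  1  1  1  1  1  1  1  2  2  2
 e  0  1  1  1  1  1  1  1  2  2  2
 g  0  1  1  1  1  1  1  1  2  2  2
 p  0  1  2  2  2  2  2  2  2  3  3
 d  0  1  2  2  2  2  2  2  2  3  3
 b  0  1  2  2  2  2  2  2  2  3  3

2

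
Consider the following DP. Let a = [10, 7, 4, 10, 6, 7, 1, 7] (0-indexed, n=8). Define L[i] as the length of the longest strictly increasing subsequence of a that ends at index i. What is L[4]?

   i    0    1    2    3    4    5    6    7
a[i]   10    7    4   10    6    7    1    7
L[i]    1    1    1    2    2    3    1    3

2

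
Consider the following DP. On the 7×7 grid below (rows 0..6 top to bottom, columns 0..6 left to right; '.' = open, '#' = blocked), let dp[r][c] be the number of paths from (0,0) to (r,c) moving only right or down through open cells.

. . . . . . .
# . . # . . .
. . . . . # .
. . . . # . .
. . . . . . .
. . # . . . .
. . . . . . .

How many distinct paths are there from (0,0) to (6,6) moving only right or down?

124

r\c   0   1   2   3   4   5   6
  0   1   1   1   1   1   1   1
  1   0   1   2   0   1   2   3
  2   0   1   3   3   4   0   3
  3   0   1   4   7   0   0   3
  4   0   1   5  12  12  12  15
  5   0   1   0  12  24  36  51
  6   0   1   1  13  37  73 124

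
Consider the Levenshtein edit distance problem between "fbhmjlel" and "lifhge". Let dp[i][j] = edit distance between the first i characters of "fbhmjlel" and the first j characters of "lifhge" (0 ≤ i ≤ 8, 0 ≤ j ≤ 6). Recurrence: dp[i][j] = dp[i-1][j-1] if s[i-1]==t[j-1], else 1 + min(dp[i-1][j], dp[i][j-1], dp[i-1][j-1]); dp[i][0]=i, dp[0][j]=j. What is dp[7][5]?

7

   ''  l  i  f  h  g  e
''  0  1  2  3  4  5  6
 f  1  1  2  2  3  4  5
 b  2  2  2  3  3  4  5
 h  3  3  3  3  3  4  5
 m  4  4  4  4  4  4  5
 j  5  5  5  5  5  5  5
 l  6  5  6  6  6  6  6
 e  7  6  6  7  7  7  6
 l  8  7  7  7  8  8  7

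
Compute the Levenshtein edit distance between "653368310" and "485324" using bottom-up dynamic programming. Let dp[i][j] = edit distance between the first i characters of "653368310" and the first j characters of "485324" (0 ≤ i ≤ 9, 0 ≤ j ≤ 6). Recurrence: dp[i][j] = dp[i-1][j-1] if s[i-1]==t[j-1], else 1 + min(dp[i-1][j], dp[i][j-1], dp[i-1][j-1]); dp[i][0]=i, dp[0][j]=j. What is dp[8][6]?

7

   ''  4  8  5  3  2  4
''  0  1  2  3  4  5  6
 6  1  1  2  3  4  5  6
 5  2  2  2  2  3  4  5
 3  3  3  3  3  2  3  4
 3  4  4  4  4  3  3  4
 6  5  5  5  5  4  4  4
 8  6  6  5  6  5  5  5
 3  7  7  6  6  6  6  6
 1  8  8  7  7  7  7  7
 0  9  9  8  8  8  8  8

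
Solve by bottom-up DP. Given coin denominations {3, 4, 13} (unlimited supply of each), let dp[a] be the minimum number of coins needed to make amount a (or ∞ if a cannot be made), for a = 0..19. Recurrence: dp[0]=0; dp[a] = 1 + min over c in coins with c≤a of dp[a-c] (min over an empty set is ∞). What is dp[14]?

4

 a  0  1  2  3  4  5  6  7  8  9 10 11 12 13 14 15 16 17 18 19
dp  0  -  -  1  1  -  2  2  2  3  3  3  3  1  4  4  2  2  5  3
(- denotes ∞ / unreachable)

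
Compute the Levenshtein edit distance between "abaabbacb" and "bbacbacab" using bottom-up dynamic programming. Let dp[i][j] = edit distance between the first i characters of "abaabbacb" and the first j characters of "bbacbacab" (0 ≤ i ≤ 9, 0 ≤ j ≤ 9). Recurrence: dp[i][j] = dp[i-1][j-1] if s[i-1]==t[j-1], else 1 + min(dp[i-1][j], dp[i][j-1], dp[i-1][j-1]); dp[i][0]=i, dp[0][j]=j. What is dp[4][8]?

   ''  b  b  a  c  b  a  c  a  b
''  0  1  2  3  4  5  6  7  8  9
 a  1  1  2  2  3  4  5  6  7  8
 b  2  1  1  2  3  3  4  5  6  7
 a  3  2  2  1  2  3  3  4  5  6
 a  4  3  3  2  2  3  3  4  4  5
 b  5  4  3  3  3  2  3  4  5  4
 b  6  5  4  4  4  3  3  4  5  5
 a  7  6  5  4  5  4  3  4  4  5
 c  8  7  6  5  4  5  4  3  4  5
 b  9  8  7  6  5  4  5  4  4  4

4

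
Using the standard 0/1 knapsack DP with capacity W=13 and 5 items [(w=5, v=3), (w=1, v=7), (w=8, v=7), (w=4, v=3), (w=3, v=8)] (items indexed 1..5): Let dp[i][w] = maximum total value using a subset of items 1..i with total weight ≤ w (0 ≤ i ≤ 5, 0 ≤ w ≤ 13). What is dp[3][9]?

14

i\w   0   1   2   3   4   5   6   7   8   9  10  11  12  13
  0   0   0   0   0   0   0   0   0   0   0   0   0   0   0
  1   0   0   0   0   0   3   3   3   3   3   3   3   3   3
  2   0   7   7   7   7   7  10  10  10  10  10  10  10  10
  3   0   7   7   7   7   7  10  10  10  14  14  14  14  14
  4   0   7   7   7   7  10  10  10  10  14  14  14  14  17
  5   0   7   7   8  15  15  15  15  18  18  18  18  22  22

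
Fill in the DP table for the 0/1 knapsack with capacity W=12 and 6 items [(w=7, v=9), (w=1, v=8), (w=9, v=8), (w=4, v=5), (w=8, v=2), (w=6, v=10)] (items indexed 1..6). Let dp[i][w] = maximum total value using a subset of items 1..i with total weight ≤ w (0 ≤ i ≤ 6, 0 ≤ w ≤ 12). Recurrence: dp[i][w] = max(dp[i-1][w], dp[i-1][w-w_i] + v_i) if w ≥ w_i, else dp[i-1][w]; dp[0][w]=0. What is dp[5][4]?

8

i\w   0   1   2   3   4   5   6   7   8   9  10  11  12
  0   0   0   0   0   0   0   0   0   0   0   0   0   0
  1   0   0   0   0   0   0   0   9   9   9   9   9   9
  2   0   8   8   8   8   8   8   9  17  17  17  17  17
  3   0   8   8   8   8   8   8   9  17  17  17  17  17
  4   0   8   8   8   8  13  13  13  17  17  17  17  22
  5   0   8   8   8   8  13  13  13  17  17  17  17  22
  6   0   8   8   8   8  13  13  18  18  18  18  23  23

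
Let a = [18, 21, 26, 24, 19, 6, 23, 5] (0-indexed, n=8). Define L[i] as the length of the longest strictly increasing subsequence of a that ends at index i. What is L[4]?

2

   i    0    1    2    3    4    5    6    7
a[i]   18   21   26   24   19    6   23    5
L[i]    1    2    3    3    2    1    3    1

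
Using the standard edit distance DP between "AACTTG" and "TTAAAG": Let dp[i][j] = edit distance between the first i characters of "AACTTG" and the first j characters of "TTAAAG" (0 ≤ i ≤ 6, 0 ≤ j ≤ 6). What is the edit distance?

5

   ''  T  T  A  A  A  G
''  0  1  2  3  4  5  6
 A  1  1  2  2  3  4  5
 A  2  2  2  2  2  3  4
 C  3  3  3  3  3  3  4
 T  4  3  3  4  4  4  4
 T  5  4  3  4  5  5  5
 G  6  5  4  4  5  6  5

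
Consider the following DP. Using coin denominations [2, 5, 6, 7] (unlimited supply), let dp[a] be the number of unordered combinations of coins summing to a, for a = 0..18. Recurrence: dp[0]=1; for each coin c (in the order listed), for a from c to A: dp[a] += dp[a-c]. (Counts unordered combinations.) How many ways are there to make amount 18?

after  coin     0     1     2     3     4     5     6     7     8     9    10    11    12    13    14    15    16    17    18
          2     1     0     1     0     1     0     1     0     1     0     1     0     1     0     1     0     1     0     1
          5     1     0     1     0     1     1     1     1     1     1     2     1     2     1     2     2     2     2     2
          6     1     0     1     0     1     1     2     1     2     1     3     2     4     2     4     3     5     4     6
          7     1     0     1     0     1     1     2     2     2     2     3     3     5     4     6     5     7     7     9

9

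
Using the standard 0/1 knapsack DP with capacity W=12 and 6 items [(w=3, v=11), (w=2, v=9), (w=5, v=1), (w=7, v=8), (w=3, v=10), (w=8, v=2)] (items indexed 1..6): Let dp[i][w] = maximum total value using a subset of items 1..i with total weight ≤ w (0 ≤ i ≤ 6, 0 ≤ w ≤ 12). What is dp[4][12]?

28

i\w   0   1   2   3   4   5   6   7   8   9  10  11  12
  0   0   0   0   0   0   0   0   0   0   0   0   0   0
  1   0   0   0  11  11  11  11  11  11  11  11  11  11
  2   0   0   9  11  11  20  20  20  20  20  20  20  20
  3   0   0   9  11  11  20  20  20  20  20  21  21  21
  4   0   0   9  11  11  20  20  20  20  20  21  21  28
  5   0   0   9  11  11  20  21  21  30  30  30  30  30
  6   0   0   9  11  11  20  21  21  30  30  30  30  30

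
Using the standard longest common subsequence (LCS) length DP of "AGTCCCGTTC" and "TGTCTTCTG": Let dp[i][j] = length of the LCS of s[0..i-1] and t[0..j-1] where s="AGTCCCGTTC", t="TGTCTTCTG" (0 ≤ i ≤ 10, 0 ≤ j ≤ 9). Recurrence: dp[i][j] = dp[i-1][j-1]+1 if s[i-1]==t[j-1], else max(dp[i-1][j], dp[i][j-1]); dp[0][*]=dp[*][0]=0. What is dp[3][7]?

   ''  T  G  T  C  T  T  C  T  G
''  0  0  0  0  0  0  0  0  0  0
 A  0  0  0  0  0  0  0  0  0  0
 G  0  0  1  1  1  1  1  1  1  1
 T  0  1  1  2  2  2  2  2  2  2
 C  0  1  1  2  3  3  3  3  3  3
 C  0  1  1  2  3  3  3  4  4  4
 C  0  1  1  2  3  3  3  4  4  4
 G  0  1  2  2  3  3  3  4  4  5
 T  0  1  2  3  3  4  4  4  5  5
 T  0  1  2  3  3  4  5  5  5  5
 C  0  1  2  3  4  4  5  6  6  6

2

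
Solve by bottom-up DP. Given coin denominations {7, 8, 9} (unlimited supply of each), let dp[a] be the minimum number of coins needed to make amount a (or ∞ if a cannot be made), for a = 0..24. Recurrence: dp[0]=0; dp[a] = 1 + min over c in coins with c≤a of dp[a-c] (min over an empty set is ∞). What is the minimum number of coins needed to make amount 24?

 a  0  1  2  3  4  5  6  7  8  9 10 11 12 13 14 15 16 17 18 19 20 21 22 23 24
dp  0  -  -  -  -  -  -  1  1  1  -  -  -  -  2  2  2  2  2  -  -  3  3  3  3
(- denotes ∞ / unreachable)

3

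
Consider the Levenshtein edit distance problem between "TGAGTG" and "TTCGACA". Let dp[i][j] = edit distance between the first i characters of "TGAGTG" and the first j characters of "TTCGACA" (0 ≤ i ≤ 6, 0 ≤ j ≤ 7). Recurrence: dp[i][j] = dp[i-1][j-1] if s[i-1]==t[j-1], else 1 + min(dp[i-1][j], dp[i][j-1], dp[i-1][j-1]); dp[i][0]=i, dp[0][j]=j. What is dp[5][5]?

   ''  T  T  C  G  A  C  A
''  0  1  2  3  4  5  6  7
 T  1  0  1  2  3  4  5  6
 G  2  1  1  2  2  3  4  5
 A  3  2  2  2  3  2  3  4
 G  4  3  3  3  2  3  3  4
 T  5  4  3  4  3  3  4  4
 G  6  5  4  4  4  4  4  5

3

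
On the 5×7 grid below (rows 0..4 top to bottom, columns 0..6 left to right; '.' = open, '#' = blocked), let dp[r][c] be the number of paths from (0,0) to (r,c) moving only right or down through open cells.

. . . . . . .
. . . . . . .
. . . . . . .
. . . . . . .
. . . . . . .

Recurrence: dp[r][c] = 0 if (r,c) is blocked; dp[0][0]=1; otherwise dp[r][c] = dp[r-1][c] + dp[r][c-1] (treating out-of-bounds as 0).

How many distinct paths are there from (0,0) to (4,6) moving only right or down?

210

r\c   0   1   2   3   4   5   6
  0   1   1   1   1   1   1   1
  1   1   2   3   4   5   6   7
  2   1   3   6  10  15  21  28
  3   1   4  10  20  35  56  84
  4   1   5  15  35  70 126 210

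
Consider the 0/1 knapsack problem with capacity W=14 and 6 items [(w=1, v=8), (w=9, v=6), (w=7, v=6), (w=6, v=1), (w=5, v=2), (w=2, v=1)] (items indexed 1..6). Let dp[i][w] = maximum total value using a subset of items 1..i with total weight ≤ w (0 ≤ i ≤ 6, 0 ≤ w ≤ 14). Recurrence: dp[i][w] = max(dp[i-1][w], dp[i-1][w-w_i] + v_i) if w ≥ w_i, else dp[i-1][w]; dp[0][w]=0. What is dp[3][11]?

i\w   0   1   2   3   4   5   6   7   8   9  10  11  12  13  14
  0   0   0   0   0   0   0   0   0   0   0   0   0   0   0   0
  1   0   8   8   8   8   8   8   8   8   8   8   8   8   8   8
  2   0   8   8   8   8   8   8   8   8   8  14  14  14  14  14
  3   0   8   8   8   8   8   8   8  14  14  14  14  14  14  14
  4   0   8   8   8   8   8   8   9  14  14  14  14  14  14  15
  5   0   8   8   8   8   8  10  10  14  14  14  14  14  16  16
  6   0   8   8   9   9   9  10  10  14  14  15  15  15  16  16

14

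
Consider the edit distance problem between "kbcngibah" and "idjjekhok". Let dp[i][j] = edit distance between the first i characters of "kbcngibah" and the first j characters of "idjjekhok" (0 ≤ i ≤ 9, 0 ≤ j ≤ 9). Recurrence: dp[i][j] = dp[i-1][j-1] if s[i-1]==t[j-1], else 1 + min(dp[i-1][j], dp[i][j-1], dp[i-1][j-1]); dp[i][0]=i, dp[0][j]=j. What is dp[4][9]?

8

   ''  i  d  j  j  e  k  h  o  k
''  0  1  2  3  4  5  6  7  8  9
 k  1  1  2  3  4  5  5  6  7  8
 b  2  2  2  3  4  5  6  6  7  8
 c  3  3  3  3  4  5  6  7  7  8
 n  4  4  4  4  4  5  6  7  8  8
 g  5  5  5  5  5  5  6  7  8  9
 i  6  5  6  6  6  6  6  7  8  9
 b  7  6  6  7  7  7  7  7  8  9
 a  8  7  7  7  8  8  8  8  8  9
 h  9  8  8  8  8  9  9  8  9  9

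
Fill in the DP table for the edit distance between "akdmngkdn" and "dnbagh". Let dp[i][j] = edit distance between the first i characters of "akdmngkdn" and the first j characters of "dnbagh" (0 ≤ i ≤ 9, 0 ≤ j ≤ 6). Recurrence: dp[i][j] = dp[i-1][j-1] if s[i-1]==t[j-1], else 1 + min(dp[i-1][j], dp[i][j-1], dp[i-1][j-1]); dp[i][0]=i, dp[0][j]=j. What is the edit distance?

7

   ''  d  n  b  a  g  h
''  0  1  2  3  4  5  6
 a  1  1  2  3  3  4  5
 k  2  2  2  3  4  4  5
 d  3  2  3  3  4  5  5
 m  4  3  3  4  4  5  6
 n  5  4  3  4  5  5  6
 g  6  5  4  4  5  5  6
 k  7  6  5  5  5  6  6
 d  8  7  6  6  6  6  7
 n  9  8  7  7  7  7  7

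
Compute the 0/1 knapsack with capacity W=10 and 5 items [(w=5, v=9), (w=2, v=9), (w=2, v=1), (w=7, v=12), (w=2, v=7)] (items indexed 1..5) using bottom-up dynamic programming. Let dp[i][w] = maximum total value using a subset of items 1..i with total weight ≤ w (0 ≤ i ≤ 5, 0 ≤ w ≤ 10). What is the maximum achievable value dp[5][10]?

i\w   0   1   2   3   4   5   6   7   8   9  10
  0   0   0   0   0   0   0   0   0   0   0   0
  1   0   0   0   0   0   9   9   9   9   9   9
  2   0   0   9   9   9   9   9  18  18  18  18
  3   0   0   9   9  10  10  10  18  18  19  19
  4   0   0   9   9  10  10  10  18  18  21  21
  5   0   0   9   9  16  16  17  18  18  25  25

25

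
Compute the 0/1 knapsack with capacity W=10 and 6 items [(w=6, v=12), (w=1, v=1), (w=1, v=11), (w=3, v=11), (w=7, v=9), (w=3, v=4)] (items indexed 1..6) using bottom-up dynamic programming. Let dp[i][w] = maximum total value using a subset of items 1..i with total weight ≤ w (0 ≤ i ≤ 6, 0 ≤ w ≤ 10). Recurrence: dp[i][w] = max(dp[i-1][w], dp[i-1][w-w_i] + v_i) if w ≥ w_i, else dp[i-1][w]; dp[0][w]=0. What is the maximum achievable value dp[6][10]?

i\w   0   1   2   3   4   5   6   7   8   9  10
  0   0   0   0   0   0   0   0   0   0   0   0
  1   0   0   0   0   0   0  12  12  12  12  12
  2   0   1   1   1   1   1  12  13  13  13  13
  3   0  11  12  12  12  12  12  23  24  24  24
  4   0  11  12  12  22  23  23  23  24  24  34
  5   0  11  12  12  22  23  23  23  24  24  34
  6   0  11  12  12  22  23  23  26  27  27  34

34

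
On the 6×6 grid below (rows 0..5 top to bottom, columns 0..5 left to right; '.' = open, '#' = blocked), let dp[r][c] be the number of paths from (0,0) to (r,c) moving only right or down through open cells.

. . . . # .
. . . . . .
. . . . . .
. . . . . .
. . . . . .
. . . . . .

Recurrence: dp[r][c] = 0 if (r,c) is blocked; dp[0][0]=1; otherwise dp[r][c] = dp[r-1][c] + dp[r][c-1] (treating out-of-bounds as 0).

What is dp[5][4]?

r\c   0   1   2   3   4   5
  0   1   1   1   1   0   0
  1   1   2   3   4   4   4
  2   1   3   6  10  14  18
  3   1   4  10  20  34  52
  4   1   5  15  35  69 121
  5   1   6  21  56 125 246

125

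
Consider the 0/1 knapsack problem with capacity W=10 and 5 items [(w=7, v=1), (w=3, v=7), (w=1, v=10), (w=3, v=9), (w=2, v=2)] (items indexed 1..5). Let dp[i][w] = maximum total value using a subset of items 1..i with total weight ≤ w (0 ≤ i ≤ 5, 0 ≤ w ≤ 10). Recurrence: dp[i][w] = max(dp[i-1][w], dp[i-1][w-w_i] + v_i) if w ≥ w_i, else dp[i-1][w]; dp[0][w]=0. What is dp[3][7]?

17

i\w   0   1   2   3   4   5   6   7   8   9  10
  0   0   0   0   0   0   0   0   0   0   0   0
  1   0   0   0   0   0   0   0   1   1   1   1
  2   0   0   0   7   7   7   7   7   7   7   8
  3   0  10  10  10  17  17  17  17  17  17  17
  4   0  10  10  10  19  19  19  26  26  26  26
  5   0  10  10  12  19  19  21  26  26  28  28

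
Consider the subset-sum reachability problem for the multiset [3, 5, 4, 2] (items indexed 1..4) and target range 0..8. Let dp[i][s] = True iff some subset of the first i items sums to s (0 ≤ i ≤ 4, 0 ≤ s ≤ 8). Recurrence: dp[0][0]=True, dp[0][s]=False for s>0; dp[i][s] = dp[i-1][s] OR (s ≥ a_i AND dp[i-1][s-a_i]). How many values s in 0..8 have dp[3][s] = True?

i\s   0   1   2   3   4   5   6   7   8
  0   T   F   F   F   F   F   F   F   F
  1   T   F   F   T   F   F   F   F   F
  2   T   F   F   T   F   T   F   F   T
  3   T   F   F   T   T   T   F   T   T
  4   T   F   T   T   T   T   T   T   T

6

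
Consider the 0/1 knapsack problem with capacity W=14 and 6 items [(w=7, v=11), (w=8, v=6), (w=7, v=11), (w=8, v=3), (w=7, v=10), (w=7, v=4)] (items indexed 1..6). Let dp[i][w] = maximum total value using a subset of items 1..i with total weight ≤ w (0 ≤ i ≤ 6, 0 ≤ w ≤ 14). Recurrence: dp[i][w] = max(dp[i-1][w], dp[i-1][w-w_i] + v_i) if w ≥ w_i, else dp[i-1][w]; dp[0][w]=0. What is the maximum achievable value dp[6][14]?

22

i\w   0   1   2   3   4   5   6   7   8   9  10  11  12  13  14
  0   0   0   0   0   0   0   0   0   0   0   0   0   0   0   0
  1   0   0   0   0   0   0   0  11  11  11  11  11  11  11  11
  2   0   0   0   0   0   0   0  11  11  11  11  11  11  11  11
  3   0   0   0   0   0   0   0  11  11  11  11  11  11  11  22
  4   0   0   0   0   0   0   0  11  11  11  11  11  11  11  22
  5   0   0   0   0   0   0   0  11  11  11  11  11  11  11  22
  6   0   0   0   0   0   0   0  11  11  11  11  11  11  11  22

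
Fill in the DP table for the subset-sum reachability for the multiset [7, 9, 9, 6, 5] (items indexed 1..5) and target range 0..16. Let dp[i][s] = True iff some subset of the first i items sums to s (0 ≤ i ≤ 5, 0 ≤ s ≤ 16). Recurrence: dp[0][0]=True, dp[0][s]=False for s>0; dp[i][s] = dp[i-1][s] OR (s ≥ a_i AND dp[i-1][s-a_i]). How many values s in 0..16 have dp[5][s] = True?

i\s   0   1   2   3   4   5   6   7   8   9  10  11  12  13  14  15  16
  0   T   F   F   F   F   F   F   F   F   F   F   F   F   F   F   F   F
  1   T   F   F   F   F   F   F   T   F   F   F   F   F   F   F   F   F
  2   T   F   F   F   F   F   F   T   F   T   F   F   F   F   F   F   T
  3   T   F   F   F   F   F   F   T   F   T   F   F   F   F   F   F   T
  4   T   F   F   F   F   F   T   T   F   T   F   F   F   T   F   T   T
  5   T   F   F   F   F   T   T   T   F   T   F   T   T   T   T   T   T

11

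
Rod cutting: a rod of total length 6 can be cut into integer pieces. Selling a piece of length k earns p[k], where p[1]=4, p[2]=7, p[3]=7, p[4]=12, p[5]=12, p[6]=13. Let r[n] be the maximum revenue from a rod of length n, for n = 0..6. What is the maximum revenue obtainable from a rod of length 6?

   n    0    1    2    3    4    5    6
r[n]    0    4    8   12   16   20   24

24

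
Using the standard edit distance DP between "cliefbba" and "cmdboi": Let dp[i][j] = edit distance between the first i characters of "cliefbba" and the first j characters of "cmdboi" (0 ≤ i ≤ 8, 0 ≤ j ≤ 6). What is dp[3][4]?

3

   ''  c  m  d  b  o  i
''  0  1  2  3  4  5  6
 c  1  0  1  2  3  4  5
 l  2  1  1  2  3  4  5
 i  3  2  2  2  3  4  4
 e  4  3  3  3  3  4  5
 f  5  4  4  4  4  4  5
 b  6  5  5  5  4  5  5
 b  7  6  6  6  5  5  6
 a  8  7  7  7  6  6  6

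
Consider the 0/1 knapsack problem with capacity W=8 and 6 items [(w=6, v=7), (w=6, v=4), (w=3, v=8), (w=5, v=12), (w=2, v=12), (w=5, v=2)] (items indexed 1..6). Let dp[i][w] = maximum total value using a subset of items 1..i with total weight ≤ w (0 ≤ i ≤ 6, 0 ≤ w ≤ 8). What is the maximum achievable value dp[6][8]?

24

i\w   0   1   2   3   4   5   6   7   8
  0   0   0   0   0   0   0   0   0   0
  1   0   0   0   0   0   0   7   7   7
  2   0   0   0   0   0   0   7   7   7
  3   0   0   0   8   8   8   8   8   8
  4   0   0   0   8   8  12  12  12  20
  5   0   0  12  12  12  20  20  24  24
  6   0   0  12  12  12  20  20  24  24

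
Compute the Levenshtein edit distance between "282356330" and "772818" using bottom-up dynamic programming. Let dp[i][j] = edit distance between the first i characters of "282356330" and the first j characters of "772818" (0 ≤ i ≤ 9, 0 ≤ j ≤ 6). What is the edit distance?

   ''  7  7  2  8  1  8
''  0  1  2  3  4  5  6
 2  1  1  2  2  3  4  5
 8  2  2  2  3  2  3  4
 2  3  3  3  2  3  3  4
 3  4  4  4  3  3  4  4
 5  5  5  5  4  4  4  5
 6  6  6  6  5  5  5  5
 3  7  7  7  6  6  6  6
 3  8  8  8  7  7  7  7
 0  9  9  9  8  8  8  8

8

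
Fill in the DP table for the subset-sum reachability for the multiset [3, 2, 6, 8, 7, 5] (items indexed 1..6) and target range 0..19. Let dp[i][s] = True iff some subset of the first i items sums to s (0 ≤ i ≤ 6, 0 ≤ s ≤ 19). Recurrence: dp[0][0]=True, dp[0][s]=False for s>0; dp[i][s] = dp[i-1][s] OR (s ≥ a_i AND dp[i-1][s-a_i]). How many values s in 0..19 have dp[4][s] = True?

i\s   0   1   2   3   4   5   6   7   8   9  10  11  12  13  14  15  16  17  18  19
  0   T   F   F   F   F   F   F   F   F   F   F   F   F   F   F   F   F   F   F   F
  1   T   F   F   T   F   F   F   F   F   F   F   F   F   F   F   F   F   F   F   F
  2   T   F   T   T   F   T   F   F   F   F   F   F   F   F   F   F   F   F   F   F
  3   T   F   T   T   F   T   T   F   T   T   F   T   F   F   F   F   F   F   F   F
  4   T   F   T   T   F   T   T   F   T   T   T   T   F   T   T   F   T   T   F   T
  5   T   F   T   T   F   T   T   T   T   T   T   T   T   T   T   T   T   T   T   T
  6   T   F   T   T   F   T   T   T   T   T   T   T   T   T   T   T   T   T   T   T

14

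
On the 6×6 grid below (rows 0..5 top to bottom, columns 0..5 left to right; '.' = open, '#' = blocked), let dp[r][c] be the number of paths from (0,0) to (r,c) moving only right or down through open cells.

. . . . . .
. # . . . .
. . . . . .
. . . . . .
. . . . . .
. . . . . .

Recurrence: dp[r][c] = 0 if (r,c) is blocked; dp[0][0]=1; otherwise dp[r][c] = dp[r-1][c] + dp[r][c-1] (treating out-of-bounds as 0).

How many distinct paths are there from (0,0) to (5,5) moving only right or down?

r\c   0   1   2   3   4   5
  0   1   1   1   1   1   1
  1   1   0   1   2   3   4
  2   1   1   2   4   7  11
  3   1   2   4   8  15  26
  4   1   3   7  15  30  56
  5   1   4  11  26  56 112

112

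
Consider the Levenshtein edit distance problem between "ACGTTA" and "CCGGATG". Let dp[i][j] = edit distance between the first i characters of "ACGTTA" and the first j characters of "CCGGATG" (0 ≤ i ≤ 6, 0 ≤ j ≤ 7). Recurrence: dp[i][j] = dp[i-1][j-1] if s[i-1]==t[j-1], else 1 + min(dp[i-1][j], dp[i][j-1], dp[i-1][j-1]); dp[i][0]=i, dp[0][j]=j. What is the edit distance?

4

   ''  C  C  G  G  A  T  G
''  0  1  2  3  4  5  6  7
 A  1  1  2  3  4  4  5  6
 C  2  1  1  2  3  4  5  6
 G  3  2  2  1  2  3  4  5
 T  4  3  3  2  2  3  3  4
 T  5  4  4  3  3  3  3  4
 A  6  5  5  4  4  3  4  4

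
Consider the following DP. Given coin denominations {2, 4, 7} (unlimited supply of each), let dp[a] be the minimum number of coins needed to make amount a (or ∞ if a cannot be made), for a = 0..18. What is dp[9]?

2

 a  0  1  2  3  4  5  6  7  8  9 10 11 12 13 14 15 16 17 18
dp  0  -  1  -  1  -  2  1  2  2  3  2  3  3  2  3  3  4  3
(- denotes ∞ / unreachable)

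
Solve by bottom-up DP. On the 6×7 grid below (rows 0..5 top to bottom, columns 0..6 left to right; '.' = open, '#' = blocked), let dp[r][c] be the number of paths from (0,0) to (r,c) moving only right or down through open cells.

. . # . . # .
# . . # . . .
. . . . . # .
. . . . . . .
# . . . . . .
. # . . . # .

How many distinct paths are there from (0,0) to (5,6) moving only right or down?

30

r\c   0   1   2   3   4   5   6
  0   1   1   0   0   0   0   0
  1   0   1   1   0   0   0   0
  2   0   1   2   2   2   0   0
  3   0   1   3   5   7   7   7
  4   0   1   4   9  16  23  30
  5   0   0   4  13  29   0  30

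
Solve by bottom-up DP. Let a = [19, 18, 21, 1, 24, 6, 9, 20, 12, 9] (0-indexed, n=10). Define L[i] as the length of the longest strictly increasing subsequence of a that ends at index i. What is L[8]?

   i    0    1    2    3    4    5    6    7    8    9
a[i]   19   18   21    1   24    6    9   20   12    9
L[i]    1    1    2    1    3    2    3    4    4    3

4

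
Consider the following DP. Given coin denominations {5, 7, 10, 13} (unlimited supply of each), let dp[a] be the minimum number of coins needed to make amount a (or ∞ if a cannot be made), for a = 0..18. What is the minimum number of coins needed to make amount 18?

 a  0  1  2  3  4  5  6  7  8  9 10 11 12 13 14 15 16 17 18
dp  0  -  -  -  -  1  -  1  -  -  1  -  2  1  2  2  -  2  2
(- denotes ∞ / unreachable)

2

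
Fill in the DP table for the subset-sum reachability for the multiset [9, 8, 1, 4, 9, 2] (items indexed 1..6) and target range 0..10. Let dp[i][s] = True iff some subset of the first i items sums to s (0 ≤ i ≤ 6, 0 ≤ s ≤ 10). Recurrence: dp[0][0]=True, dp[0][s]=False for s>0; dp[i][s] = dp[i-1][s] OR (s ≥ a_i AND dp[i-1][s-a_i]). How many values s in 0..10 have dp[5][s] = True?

7

i\s   0   1   2   3   4   5   6   7   8   9  10
  0   T   F   F   F   F   F   F   F   F   F   F
  1   T   F   F   F   F   F   F   F   F   T   F
  2   T   F   F   F   F   F   F   F   T   T   F
  3   T   T   F   F   F   F   F   F   T   T   T
  4   T   T   F   F   T   T   F   F   T   T   T
  5   T   T   F   F   T   T   F   F   T   T   T
  6   T   T   T   T   T   T   T   T   T   T   T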